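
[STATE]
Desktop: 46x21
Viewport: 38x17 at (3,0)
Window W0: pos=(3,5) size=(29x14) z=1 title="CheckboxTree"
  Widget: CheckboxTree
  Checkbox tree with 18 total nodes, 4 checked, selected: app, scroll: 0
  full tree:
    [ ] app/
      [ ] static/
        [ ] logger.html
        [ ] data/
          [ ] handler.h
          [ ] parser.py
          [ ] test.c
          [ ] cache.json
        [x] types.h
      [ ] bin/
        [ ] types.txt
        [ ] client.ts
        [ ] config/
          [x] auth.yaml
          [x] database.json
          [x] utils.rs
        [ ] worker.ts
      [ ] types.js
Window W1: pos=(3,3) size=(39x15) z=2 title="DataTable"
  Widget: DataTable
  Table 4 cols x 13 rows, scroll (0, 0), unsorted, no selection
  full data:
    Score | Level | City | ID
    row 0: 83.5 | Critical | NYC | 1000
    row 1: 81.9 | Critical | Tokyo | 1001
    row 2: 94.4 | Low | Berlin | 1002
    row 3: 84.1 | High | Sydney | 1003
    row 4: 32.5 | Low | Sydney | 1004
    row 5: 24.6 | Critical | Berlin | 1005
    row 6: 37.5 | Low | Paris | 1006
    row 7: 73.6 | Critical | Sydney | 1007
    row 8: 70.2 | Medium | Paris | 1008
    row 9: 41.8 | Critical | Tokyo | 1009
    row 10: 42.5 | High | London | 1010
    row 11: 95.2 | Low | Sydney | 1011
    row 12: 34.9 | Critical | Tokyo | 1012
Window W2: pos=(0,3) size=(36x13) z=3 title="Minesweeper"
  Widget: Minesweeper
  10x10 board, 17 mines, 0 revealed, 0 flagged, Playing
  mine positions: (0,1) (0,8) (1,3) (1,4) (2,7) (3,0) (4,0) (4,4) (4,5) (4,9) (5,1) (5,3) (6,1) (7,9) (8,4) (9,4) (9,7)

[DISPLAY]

                                      
                                      
                                      
━━━━━━━━━━━━━━━━━━━━━━━━━━━━━━━━┓━━━━━
inesweeper                      ┃     
────────────────────────────────┨─────
■■■■■■■■                        ┃     
■■■■■■■■                        ┃     
■■■■■■■■                        ┃     
■■■■■■■■                        ┃     
■■■■■■■■                        ┃     
■■■■■■■■                        ┃     
■■■■■■■■                        ┃     
■■■■■■■■                        ┃     
■■■■■■■■                        ┃     
━━━━━━━━━━━━━━━━━━━━━━━━━━━━━━━━┛     
┃70.2 │Medium  │Paris │1008           


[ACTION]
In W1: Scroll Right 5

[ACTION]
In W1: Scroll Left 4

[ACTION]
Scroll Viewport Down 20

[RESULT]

inesweeper                      ┃     
────────────────────────────────┨─────
■■■■■■■■                        ┃     
■■■■■■■■                        ┃     
■■■■■■■■                        ┃     
■■■■■■■■                        ┃     
■■■■■■■■                        ┃     
■■■■■■■■                        ┃     
■■■■■■■■                        ┃     
■■■■■■■■                        ┃     
■■■■■■■■                        ┃     
━━━━━━━━━━━━━━━━━━━━━━━━━━━━━━━━┛     
┃70.2 │Medium  │Paris │1008           
┗━━━━━━━━━━━━━━━━━━━━━━━━━━━━━━━━━━━━━
┗━━━━━━━━━━━━━━━━━━━━━━━━━━━┛         
                                      
                                      


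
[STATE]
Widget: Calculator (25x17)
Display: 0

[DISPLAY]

                        0
┌───┬───┬───┬───┐        
│ 7 │ 8 │ 9 │ ÷ │        
├───┼───┼───┼───┤        
│ 4 │ 5 │ 6 │ × │        
├───┼───┼───┼───┤        
│ 1 │ 2 │ 3 │ - │        
├───┼───┼───┼───┤        
│ 0 │ . │ = │ + │        
├───┼───┼───┼───┤        
│ C │ MC│ MR│ M+│        
└───┴───┴───┴───┘        
                         
                         
                         
                         
                         


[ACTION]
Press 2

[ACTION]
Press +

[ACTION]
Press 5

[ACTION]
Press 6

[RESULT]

                       56
┌───┬───┬───┬───┐        
│ 7 │ 8 │ 9 │ ÷ │        
├───┼───┼───┼───┤        
│ 4 │ 5 │ 6 │ × │        
├───┼───┼───┼───┤        
│ 1 │ 2 │ 3 │ - │        
├───┼───┼───┼───┤        
│ 0 │ . │ = │ + │        
├───┼───┼───┼───┤        
│ C │ MC│ MR│ M+│        
└───┴───┴───┴───┘        
                         
                         
                         
                         
                         


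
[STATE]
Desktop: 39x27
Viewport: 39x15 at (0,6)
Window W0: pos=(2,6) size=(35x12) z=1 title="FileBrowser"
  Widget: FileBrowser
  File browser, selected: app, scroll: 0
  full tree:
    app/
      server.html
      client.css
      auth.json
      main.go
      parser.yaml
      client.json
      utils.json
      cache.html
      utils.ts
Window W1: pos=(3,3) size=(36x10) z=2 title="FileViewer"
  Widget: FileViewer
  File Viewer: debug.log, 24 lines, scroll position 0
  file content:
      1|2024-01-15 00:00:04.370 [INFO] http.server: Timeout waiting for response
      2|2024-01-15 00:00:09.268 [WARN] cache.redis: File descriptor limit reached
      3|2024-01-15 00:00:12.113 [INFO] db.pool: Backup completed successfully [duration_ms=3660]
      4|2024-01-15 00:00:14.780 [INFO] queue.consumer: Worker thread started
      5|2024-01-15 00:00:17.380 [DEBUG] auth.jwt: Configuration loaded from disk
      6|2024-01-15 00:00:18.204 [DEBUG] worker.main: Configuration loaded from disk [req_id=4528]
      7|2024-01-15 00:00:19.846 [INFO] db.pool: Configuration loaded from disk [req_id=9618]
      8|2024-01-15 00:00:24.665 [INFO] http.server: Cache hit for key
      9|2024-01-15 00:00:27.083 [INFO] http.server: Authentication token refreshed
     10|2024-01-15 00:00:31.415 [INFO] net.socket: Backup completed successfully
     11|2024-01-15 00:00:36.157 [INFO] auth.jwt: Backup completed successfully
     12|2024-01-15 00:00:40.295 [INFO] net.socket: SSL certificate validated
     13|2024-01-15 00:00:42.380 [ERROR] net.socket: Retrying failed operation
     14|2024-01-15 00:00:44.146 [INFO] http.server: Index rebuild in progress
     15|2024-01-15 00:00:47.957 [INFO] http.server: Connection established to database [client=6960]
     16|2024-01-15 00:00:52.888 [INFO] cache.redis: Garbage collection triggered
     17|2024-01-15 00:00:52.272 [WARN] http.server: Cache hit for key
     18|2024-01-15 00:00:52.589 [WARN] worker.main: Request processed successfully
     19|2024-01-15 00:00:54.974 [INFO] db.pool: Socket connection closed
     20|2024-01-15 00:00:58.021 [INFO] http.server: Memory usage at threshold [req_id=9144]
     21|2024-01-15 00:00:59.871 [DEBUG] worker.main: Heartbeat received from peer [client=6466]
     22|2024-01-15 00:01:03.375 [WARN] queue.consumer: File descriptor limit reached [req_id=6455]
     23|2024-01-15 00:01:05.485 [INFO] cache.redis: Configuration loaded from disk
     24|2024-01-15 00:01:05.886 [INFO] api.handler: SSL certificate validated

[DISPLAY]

  ┏┃2024-01-15 00:00:04.370 [INFO] ht▲┃
  ┃┃2024-01-15 00:00:09.268 [WARN] ca█┃
  ┠┃2024-01-15 00:00:12.113 [INFO] db░┃
  ┃┃2024-01-15 00:00:14.780 [INFO] qu░┃
  ┃┃2024-01-15 00:00:17.380 [DEBUG] a░┃
  ┃┃2024-01-15 00:00:18.204 [DEBUG] w▼┃
  ┃┗━━━━━━━━━━━━━━━━━━━━━━━━━━━━━━━━━━┛
  ┃    main.go                      ┃  
  ┃    parser.yaml                  ┃  
  ┃    client.json                  ┃  
  ┃    utils.json                   ┃  
  ┗━━━━━━━━━━━━━━━━━━━━━━━━━━━━━━━━━┛  
                                       
                                       
                                       


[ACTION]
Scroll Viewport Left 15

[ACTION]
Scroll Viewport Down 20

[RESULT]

  ┃┗━━━━━━━━━━━━━━━━━━━━━━━━━━━━━━━━━━┛
  ┃    main.go                      ┃  
  ┃    parser.yaml                  ┃  
  ┃    client.json                  ┃  
  ┃    utils.json                   ┃  
  ┗━━━━━━━━━━━━━━━━━━━━━━━━━━━━━━━━━┛  
                                       
                                       
                                       
                                       
                                       
                                       
                                       
                                       
                                       


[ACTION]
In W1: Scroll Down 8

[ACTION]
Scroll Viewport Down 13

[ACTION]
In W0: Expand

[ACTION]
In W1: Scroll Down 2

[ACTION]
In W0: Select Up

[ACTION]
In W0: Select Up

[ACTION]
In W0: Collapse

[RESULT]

  ┃┗━━━━━━━━━━━━━━━━━━━━━━━━━━━━━━━━━━┛
  ┃                                 ┃  
  ┃                                 ┃  
  ┃                                 ┃  
  ┃                                 ┃  
  ┗━━━━━━━━━━━━━━━━━━━━━━━━━━━━━━━━━┛  
                                       
                                       
                                       
                                       
                                       
                                       
                                       
                                       
                                       


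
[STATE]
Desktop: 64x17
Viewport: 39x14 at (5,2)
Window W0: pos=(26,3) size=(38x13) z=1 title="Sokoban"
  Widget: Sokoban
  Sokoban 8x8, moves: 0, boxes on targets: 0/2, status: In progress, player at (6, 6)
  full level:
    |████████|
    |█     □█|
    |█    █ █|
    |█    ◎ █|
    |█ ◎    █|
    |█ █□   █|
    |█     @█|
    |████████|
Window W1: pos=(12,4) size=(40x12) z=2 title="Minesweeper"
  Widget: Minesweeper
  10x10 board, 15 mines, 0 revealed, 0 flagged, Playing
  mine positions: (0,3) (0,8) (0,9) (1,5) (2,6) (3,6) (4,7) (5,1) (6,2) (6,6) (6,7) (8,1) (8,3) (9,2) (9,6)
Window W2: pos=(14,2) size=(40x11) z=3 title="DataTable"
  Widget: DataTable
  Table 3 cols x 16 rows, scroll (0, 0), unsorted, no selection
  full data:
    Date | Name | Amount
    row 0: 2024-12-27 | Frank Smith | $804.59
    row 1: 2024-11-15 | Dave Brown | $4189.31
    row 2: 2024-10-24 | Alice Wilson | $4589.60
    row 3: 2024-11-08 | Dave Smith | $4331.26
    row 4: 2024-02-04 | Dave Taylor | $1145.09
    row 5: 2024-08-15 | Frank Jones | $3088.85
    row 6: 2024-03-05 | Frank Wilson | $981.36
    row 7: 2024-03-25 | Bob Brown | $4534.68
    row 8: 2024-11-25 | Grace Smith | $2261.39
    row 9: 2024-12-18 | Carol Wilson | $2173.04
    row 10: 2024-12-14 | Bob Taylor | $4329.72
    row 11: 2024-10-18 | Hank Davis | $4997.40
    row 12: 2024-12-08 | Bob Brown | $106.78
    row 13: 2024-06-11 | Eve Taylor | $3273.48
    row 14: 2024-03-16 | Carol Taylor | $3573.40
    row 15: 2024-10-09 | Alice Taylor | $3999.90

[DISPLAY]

         ┏━━━━━━━━━━━━━━━━━━━━━━━━━━━━━
         ┃ DataTable                   
       ┏━┠─────────────────────────────
       ┃ ┃Date      │Name        │Amoun
       ┠─┃──────────┼────────────┼─────
       ┃■┃2024-12-27│Frank Smith │$804.
       ┃■┃2024-11-15│Dave Brown  │$4189
       ┃■┃2024-10-24│Alice Wilson│$4589
       ┃■┃2024-11-08│Dave Smith  │$4331
       ┃■┃2024-02-04│Dave Taylor │$1145
       ┃■┗━━━━━━━━━━━━━━━━━━━━━━━━━━━━━
       ┃■■■■■■■■■■                     
       ┃■■■■■■■■■■                     
       ┗━━━━━━━━━━━━━━━━━━━━━━━━━━━━━━━


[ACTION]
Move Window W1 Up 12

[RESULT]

       ┠─┏━━━━━━━━━━━━━━━━━━━━━━━━━━━━━
       ┃■┃ DataTable                   
       ┃■┠─────────────────────────────
       ┃■┃Date      │Name        │Amoun
       ┃■┃──────────┼────────────┼─────
       ┃■┃2024-12-27│Frank Smith │$804.
       ┃■┃2024-11-15│Dave Brown  │$4189
       ┃■┃2024-10-24│Alice Wilson│$4589
       ┃■┃2024-11-08│Dave Smith  │$4331
       ┗━┃2024-02-04│Dave Taylor │$1145
         ┗━━━━━━━━━━━━━━━━━━━━━━━━━━━━━
                     ┃████████         
                     ┃Moves: 0  0/2    
                     ┗━━━━━━━━━━━━━━━━━


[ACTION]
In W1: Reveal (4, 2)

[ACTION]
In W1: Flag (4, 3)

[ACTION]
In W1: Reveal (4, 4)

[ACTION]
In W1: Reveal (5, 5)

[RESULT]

       ┠─┏━━━━━━━━━━━━━━━━━━━━━━━━━━━━━
       ┃ ┃ DataTable                   
       ┃ ┠─────────────────────────────
       ┃ ┃Date      │Name        │Amoun
       ┃ ┃──────────┼────────────┼─────
       ┃1┃2024-12-27│Frank Smith │$804.
       ┃■┃2024-11-15│Dave Brown  │$4189
       ┃■┃2024-10-24│Alice Wilson│$4589
       ┃■┃2024-11-08│Dave Smith  │$4331
       ┗━┃2024-02-04│Dave Taylor │$1145
         ┗━━━━━━━━━━━━━━━━━━━━━━━━━━━━━
                     ┃████████         
                     ┃Moves: 0  0/2    
                     ┗━━━━━━━━━━━━━━━━━


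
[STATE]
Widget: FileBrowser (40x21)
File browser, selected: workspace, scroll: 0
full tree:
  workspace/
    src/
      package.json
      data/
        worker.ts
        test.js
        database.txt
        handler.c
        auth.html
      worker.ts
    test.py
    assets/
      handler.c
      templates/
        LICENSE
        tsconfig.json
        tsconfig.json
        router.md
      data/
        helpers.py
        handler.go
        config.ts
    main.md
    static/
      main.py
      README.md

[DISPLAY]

> [-] workspace/                        
    [+] src/                            
    test.py                             
    [+] assets/                         
    main.md                             
    [+] static/                         
                                        
                                        
                                        
                                        
                                        
                                        
                                        
                                        
                                        
                                        
                                        
                                        
                                        
                                        
                                        


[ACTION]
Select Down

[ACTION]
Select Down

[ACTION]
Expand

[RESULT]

  [-] workspace/                        
    [+] src/                            
  > test.py                             
    [+] assets/                         
    main.md                             
    [+] static/                         
                                        
                                        
                                        
                                        
                                        
                                        
                                        
                                        
                                        
                                        
                                        
                                        
                                        
                                        
                                        


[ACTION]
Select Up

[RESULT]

  [-] workspace/                        
  > [+] src/                            
    test.py                             
    [+] assets/                         
    main.md                             
    [+] static/                         
                                        
                                        
                                        
                                        
                                        
                                        
                                        
                                        
                                        
                                        
                                        
                                        
                                        
                                        
                                        


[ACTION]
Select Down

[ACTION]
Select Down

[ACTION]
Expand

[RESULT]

  [-] workspace/                        
    [+] src/                            
    test.py                             
  > [-] assets/                         
      handler.c                         
      [+] templates/                    
      [+] data/                         
    main.md                             
    [+] static/                         
                                        
                                        
                                        
                                        
                                        
                                        
                                        
                                        
                                        
                                        
                                        
                                        


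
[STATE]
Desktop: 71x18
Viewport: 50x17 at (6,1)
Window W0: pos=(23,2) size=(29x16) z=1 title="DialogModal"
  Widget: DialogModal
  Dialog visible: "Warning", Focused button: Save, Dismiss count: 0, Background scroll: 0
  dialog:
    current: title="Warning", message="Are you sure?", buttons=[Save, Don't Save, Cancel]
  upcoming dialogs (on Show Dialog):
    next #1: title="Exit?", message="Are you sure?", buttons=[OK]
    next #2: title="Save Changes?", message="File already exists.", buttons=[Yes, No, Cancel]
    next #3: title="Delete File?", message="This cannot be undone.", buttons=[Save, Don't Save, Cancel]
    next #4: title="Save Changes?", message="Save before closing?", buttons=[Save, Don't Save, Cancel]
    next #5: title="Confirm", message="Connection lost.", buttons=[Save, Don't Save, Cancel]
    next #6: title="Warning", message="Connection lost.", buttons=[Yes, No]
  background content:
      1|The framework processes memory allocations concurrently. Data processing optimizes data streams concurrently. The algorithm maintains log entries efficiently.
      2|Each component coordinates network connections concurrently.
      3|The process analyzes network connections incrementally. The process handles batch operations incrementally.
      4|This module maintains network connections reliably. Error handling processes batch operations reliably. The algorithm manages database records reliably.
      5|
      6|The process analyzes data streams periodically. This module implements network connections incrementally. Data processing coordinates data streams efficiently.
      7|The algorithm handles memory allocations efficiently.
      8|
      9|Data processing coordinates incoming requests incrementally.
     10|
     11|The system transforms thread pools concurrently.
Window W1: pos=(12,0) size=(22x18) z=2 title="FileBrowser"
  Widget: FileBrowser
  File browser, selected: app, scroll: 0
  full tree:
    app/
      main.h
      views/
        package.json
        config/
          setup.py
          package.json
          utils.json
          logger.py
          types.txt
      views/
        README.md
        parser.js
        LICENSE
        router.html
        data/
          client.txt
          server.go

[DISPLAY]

      ┃ FileBrowser        ┃                      
      ┠────────────────────┨━━━━━━━━━━━━━━━━━┓    
      ┃> [-] app/          ┃al               ┃    
      ┃    main.h          ┃─────────────────┨    
      ┃    [+] views/      ┃ork processes mem┃    
      ┃    [+] views/      ┃nent coordinates ┃    
      ┃                    ┃s analyzes networ┃    
      ┃                    ┃──────────────┐wo┃    
      ┃                    ┃Warning       │  ┃    
      ┃                    ┃ you sure?    │ s┃    
      ┃                    ┃ Don't Save   │or┃    
      ┃                    ┃──────────────┘  ┃    
      ┃                    ┃ssing coordinates┃    
      ┃                    ┃                 ┃    
      ┃                    ┃ transforms threa┃    
      ┃                    ┃                 ┃    
      ┗━━━━━━━━━━━━━━━━━━━━┛━━━━━━━━━━━━━━━━━┛    


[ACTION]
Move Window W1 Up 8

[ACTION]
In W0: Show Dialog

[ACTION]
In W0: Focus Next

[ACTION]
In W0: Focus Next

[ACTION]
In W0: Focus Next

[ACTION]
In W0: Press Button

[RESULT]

      ┃ FileBrowser        ┃                      
      ┠────────────────────┨━━━━━━━━━━━━━━━━━┓    
      ┃> [-] app/          ┃al               ┃    
      ┃    main.h          ┃─────────────────┨    
      ┃    [+] views/      ┃ork processes mem┃    
      ┃    [+] views/      ┃nent coordinates ┃    
      ┃                    ┃s analyzes networ┃    
      ┃                    ┃e maintains netwo┃    
      ┃                    ┃                 ┃    
      ┃                    ┃s analyzes data s┃    
      ┃                    ┃thm handles memor┃    
      ┃                    ┃                 ┃    
      ┃                    ┃ssing coordinates┃    
      ┃                    ┃                 ┃    
      ┃                    ┃ transforms threa┃    
      ┃                    ┃                 ┃    
      ┗━━━━━━━━━━━━━━━━━━━━┛━━━━━━━━━━━━━━━━━┛    


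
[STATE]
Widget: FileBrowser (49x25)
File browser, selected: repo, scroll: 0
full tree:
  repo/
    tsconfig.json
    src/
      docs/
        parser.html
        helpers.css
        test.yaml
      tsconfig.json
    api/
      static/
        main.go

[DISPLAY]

> [-] repo/                                      
    tsconfig.json                                
    [+] src/                                     
    [+] api/                                     
                                                 
                                                 
                                                 
                                                 
                                                 
                                                 
                                                 
                                                 
                                                 
                                                 
                                                 
                                                 
                                                 
                                                 
                                                 
                                                 
                                                 
                                                 
                                                 
                                                 
                                                 


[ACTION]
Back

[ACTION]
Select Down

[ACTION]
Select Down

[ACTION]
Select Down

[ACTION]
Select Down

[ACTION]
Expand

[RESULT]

  [-] repo/                                      
    tsconfig.json                                
    [+] src/                                     
  > [-] api/                                     
      [+] static/                                
                                                 
                                                 
                                                 
                                                 
                                                 
                                                 
                                                 
                                                 
                                                 
                                                 
                                                 
                                                 
                                                 
                                                 
                                                 
                                                 
                                                 
                                                 
                                                 
                                                 


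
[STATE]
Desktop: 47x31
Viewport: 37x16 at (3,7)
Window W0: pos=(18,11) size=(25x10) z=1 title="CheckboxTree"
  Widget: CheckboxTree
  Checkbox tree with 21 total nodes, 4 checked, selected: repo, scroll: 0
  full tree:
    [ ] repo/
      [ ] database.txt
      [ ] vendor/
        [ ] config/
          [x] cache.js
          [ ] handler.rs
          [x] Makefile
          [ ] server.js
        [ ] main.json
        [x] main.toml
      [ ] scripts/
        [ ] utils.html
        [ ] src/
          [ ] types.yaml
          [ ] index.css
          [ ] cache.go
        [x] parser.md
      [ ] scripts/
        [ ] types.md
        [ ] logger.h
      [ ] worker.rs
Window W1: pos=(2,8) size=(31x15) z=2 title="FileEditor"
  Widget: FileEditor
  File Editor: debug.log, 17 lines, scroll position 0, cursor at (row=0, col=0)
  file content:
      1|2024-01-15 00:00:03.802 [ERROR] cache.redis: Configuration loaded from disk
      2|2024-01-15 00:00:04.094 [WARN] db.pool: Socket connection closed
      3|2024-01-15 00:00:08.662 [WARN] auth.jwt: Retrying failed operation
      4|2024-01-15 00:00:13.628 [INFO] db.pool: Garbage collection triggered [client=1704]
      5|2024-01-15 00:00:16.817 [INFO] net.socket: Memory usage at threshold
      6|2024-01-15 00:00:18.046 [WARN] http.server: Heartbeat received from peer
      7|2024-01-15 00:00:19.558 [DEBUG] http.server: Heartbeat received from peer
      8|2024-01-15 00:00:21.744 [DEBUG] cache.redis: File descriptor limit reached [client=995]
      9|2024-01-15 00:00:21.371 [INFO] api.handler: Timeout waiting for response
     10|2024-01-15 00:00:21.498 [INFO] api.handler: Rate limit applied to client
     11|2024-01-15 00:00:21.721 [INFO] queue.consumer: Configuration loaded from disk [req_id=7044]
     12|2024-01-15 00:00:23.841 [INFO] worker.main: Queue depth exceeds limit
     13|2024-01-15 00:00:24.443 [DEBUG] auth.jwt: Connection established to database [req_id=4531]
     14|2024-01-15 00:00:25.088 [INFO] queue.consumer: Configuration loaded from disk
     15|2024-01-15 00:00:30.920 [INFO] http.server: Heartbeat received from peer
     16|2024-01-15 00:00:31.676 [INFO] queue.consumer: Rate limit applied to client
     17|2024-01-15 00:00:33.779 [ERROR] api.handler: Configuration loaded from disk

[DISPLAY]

                                     
━━━━━━━━━━━━━━━━━━━━━━━━━━━━━┓       
 FileEditor                  ┃       
─────────────────────────────┨       
█024-01-15 00:00:03.802 [ERR▲┃━━━━━━━
2024-01-15 00:00:04.094 [WAR█┃       
2024-01-15 00:00:08.662 [WAR░┃───────
2024-01-15 00:00:13.628 [INF░┃       
2024-01-15 00:00:16.817 [INF░┃e.txt  
2024-01-15 00:00:18.046 [WAR░┃       
2024-01-15 00:00:19.558 [DEB░┃g/     
2024-01-15 00:00:21.744 [DEB░┃he.js  
2024-01-15 00:00:21.371 [INF░┃dler.rs
2024-01-15 00:00:21.498 [INF░┃━━━━━━━
2024-01-15 00:00:21.721 [INF▼┃       
━━━━━━━━━━━━━━━━━━━━━━━━━━━━━┛       


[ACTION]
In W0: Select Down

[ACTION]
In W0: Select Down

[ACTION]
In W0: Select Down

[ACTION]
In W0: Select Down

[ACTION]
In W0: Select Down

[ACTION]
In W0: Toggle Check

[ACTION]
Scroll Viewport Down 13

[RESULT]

2024-01-15 00:00:16.817 [INF░┃e.txt  
2024-01-15 00:00:18.046 [WAR░┃       
2024-01-15 00:00:19.558 [DEB░┃g/     
2024-01-15 00:00:21.744 [DEB░┃he.js  
2024-01-15 00:00:21.371 [INF░┃dler.rs
2024-01-15 00:00:21.498 [INF░┃━━━━━━━
2024-01-15 00:00:21.721 [INF▼┃       
━━━━━━━━━━━━━━━━━━━━━━━━━━━━━┛       
                                     
                                     
                                     
                                     
                                     
                                     
                                     
                                     


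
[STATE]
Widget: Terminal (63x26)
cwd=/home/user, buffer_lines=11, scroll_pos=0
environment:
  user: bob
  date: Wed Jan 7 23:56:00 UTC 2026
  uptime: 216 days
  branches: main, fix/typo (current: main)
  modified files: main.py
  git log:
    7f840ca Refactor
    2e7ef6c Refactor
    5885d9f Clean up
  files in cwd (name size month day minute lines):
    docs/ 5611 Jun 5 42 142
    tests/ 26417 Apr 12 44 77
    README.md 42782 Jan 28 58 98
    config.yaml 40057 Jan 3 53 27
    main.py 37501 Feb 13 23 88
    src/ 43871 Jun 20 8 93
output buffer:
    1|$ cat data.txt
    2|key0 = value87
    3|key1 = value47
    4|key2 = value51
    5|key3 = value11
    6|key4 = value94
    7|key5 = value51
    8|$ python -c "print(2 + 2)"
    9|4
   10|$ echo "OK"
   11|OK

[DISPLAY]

$ cat data.txt                                                 
key0 = value87                                                 
key1 = value47                                                 
key2 = value51                                                 
key3 = value11                                                 
key4 = value94                                                 
key5 = value51                                                 
$ python -c "print(2 + 2)"                                     
4                                                              
$ echo "OK"                                                    
OK                                                             
$ █                                                            
                                                               
                                                               
                                                               
                                                               
                                                               
                                                               
                                                               
                                                               
                                                               
                                                               
                                                               
                                                               
                                                               
                                                               


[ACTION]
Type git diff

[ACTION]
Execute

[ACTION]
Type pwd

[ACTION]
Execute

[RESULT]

$ cat data.txt                                                 
key0 = value87                                                 
key1 = value47                                                 
key2 = value51                                                 
key3 = value11                                                 
key4 = value94                                                 
key5 = value51                                                 
$ python -c "print(2 + 2)"                                     
4                                                              
$ echo "OK"                                                    
OK                                                             
$ git diff                                                     
diff --git a/main.py b/main.py                                 
--- a/main.py                                                  
+++ b/main.py                                                  
@@ -1,3 +1,4 @@                                                
+# updated                                                     
 import sys                                                    
$ pwd                                                          
/home/user                                                     
$ █                                                            
                                                               
                                                               
                                                               
                                                               
                                                               


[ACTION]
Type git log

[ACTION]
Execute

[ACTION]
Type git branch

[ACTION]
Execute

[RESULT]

key1 = value47                                                 
key2 = value51                                                 
key3 = value11                                                 
key4 = value94                                                 
key5 = value51                                                 
$ python -c "print(2 + 2)"                                     
4                                                              
$ echo "OK"                                                    
OK                                                             
$ git diff                                                     
diff --git a/main.py b/main.py                                 
--- a/main.py                                                  
+++ b/main.py                                                  
@@ -1,3 +1,4 @@                                                
+# updated                                                     
 import sys                                                    
$ pwd                                                          
/home/user                                                     
$ git log                                                      
7f840ca Refactor                                               
2e7ef6c Refactor                                               
5885d9f Clean up                                               
$ git branch                                                   
* main                                                         
  fix/typo                                                     
$ █                                                            


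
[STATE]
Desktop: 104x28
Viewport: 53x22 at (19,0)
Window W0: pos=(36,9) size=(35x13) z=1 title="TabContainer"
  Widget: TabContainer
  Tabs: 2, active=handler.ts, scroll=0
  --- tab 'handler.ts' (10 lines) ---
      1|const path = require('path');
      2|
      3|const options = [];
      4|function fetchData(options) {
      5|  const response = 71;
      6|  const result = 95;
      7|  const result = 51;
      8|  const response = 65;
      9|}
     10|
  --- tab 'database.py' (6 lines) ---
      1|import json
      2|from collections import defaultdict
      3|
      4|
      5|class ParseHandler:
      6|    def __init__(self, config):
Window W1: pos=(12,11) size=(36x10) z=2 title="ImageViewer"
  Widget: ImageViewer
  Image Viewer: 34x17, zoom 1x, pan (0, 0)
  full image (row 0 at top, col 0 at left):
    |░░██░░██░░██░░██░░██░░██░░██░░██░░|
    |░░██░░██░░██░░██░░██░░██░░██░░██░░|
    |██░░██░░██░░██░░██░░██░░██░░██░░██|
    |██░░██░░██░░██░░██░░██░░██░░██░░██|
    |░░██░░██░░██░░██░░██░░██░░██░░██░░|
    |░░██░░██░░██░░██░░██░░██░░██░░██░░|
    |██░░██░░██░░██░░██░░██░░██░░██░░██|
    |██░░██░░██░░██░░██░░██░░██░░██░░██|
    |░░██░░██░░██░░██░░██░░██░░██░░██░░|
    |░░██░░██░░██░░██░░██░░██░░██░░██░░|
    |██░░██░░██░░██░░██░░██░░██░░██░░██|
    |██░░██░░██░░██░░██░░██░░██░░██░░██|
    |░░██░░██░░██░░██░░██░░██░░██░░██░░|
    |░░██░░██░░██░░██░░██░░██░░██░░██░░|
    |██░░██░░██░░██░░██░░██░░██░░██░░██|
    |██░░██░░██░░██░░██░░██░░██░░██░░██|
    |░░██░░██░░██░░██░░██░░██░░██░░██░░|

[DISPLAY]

                                                     
                                                     
                                                     
                                                     
                                                     
                                                     
                                                     
                                                     
                                                     
                 ┏━━━━━━━━━━━━━━━━━━━━━━━━━━━━━━━━━┓ 
                 ┃ TabContainer                    ┃ 
━━━━━━━━━━━━━━━━━━━━━━━━━━━━┓──────────────────────┨ 
Viewer                      ┃]│ database.py        ┃ 
────────────────────────────┨──────────────────────┃ 
██░░██░░██░░██░░██░░██░░██░░┃= require('path');    ┃ 
██░░██░░██░░██░░██░░██░░██░░┃                      ┃ 
░░██░░██░░██░░██░░██░░██░░██┃ns = [];              ┃ 
░░██░░██░░██░░██░░██░░██░░██┃tchData(options) {    ┃ 
██░░██░░██░░██░░██░░██░░██░░┃ponse = 71;           ┃ 
██░░██░░██░░██░░██░░██░░██░░┃ult = 95;             ┃ 
━━━━━━━━━━━━━━━━━━━━━━━━━━━━┛ult = 51;             ┃ 
                 ┗━━━━━━━━━━━━━━━━━━━━━━━━━━━━━━━━━┛ 


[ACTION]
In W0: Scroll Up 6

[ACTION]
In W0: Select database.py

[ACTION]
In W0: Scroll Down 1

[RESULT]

                                                     
                                                     
                                                     
                                                     
                                                     
                                                     
                                                     
                                                     
                                                     
                 ┏━━━━━━━━━━━━━━━━━━━━━━━━━━━━━━━━━┓ 
                 ┃ TabContainer                    ┃ 
━━━━━━━━━━━━━━━━━━━━━━━━━━━━┓──────────────────────┨ 
Viewer                      ┃ │[database.py]       ┃ 
────────────────────────────┨──────────────────────┃ 
██░░██░░██░░██░░██░░██░░██░░┃tions import defaultdi┃ 
██░░██░░██░░██░░██░░██░░██░░┃                      ┃ 
░░██░░██░░██░░██░░██░░██░░██┃                      ┃ 
░░██░░██░░██░░██░░██░░██░░██┃Handler:              ┃ 
██░░██░░██░░██░░██░░██░░██░░┃nit__(self, config):  ┃ 
██░░██░░██░░██░░██░░██░░██░░┃                      ┃ 
━━━━━━━━━━━━━━━━━━━━━━━━━━━━┛                      ┃ 
                 ┗━━━━━━━━━━━━━━━━━━━━━━━━━━━━━━━━━┛ 
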